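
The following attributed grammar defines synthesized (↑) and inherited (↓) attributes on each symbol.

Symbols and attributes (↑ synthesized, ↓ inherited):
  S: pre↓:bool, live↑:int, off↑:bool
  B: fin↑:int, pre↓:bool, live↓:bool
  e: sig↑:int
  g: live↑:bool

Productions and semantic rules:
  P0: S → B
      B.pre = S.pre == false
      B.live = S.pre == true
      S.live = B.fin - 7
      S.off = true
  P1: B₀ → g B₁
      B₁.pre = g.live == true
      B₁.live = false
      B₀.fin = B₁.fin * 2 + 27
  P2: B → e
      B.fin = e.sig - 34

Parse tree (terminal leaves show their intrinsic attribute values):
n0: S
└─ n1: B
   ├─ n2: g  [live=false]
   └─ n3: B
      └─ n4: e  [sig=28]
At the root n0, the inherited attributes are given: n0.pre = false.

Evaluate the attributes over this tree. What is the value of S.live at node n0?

1. n0.pre = false  [given at root]
2. n1.pre = true  [S.pre == false]
3. n1.live = false  [S.pre == true]
4. n2.live = false  [terminal]
5. n3.pre = false  [g.live == true]
6. n3.live = false  [false]
7. n4.sig = 28  [terminal]
8. n3.fin = -6  [e.sig - 34]
9. n1.fin = 15  [B₁.fin * 2 + 27]
10. n0.live = 8  [B.fin - 7]
11. n0.off = true  [true]

8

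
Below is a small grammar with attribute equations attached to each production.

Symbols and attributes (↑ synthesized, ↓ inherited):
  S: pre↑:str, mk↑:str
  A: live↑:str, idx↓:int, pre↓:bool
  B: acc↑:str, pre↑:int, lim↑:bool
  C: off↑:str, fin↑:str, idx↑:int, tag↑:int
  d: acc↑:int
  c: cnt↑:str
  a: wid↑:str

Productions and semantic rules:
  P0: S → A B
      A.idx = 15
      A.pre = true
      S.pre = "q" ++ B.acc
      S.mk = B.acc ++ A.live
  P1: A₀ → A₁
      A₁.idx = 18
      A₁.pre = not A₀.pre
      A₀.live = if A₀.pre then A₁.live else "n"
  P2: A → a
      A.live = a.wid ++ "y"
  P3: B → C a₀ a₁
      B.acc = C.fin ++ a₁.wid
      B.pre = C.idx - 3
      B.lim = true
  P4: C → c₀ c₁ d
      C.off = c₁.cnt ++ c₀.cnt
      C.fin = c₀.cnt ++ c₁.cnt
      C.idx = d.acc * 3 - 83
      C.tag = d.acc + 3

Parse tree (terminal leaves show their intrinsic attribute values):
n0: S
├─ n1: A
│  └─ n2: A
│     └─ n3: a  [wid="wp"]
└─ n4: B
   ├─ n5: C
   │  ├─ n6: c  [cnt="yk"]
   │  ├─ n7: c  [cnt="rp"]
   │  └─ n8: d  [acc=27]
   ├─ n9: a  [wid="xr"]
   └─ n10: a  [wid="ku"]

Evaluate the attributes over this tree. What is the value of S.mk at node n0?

1. n1.idx = 15  [15]
2. n1.pre = true  [true]
3. n2.idx = 18  [18]
4. n2.pre = false  [not A₀.pre]
5. n3.wid = "wp"  [terminal]
6. n2.live = "wpy"  [a.wid ++ "y"]
7. n1.live = "wpy"  [if A₀.pre then A₁.live else "n"]
8. n6.cnt = "yk"  [terminal]
9. n7.cnt = "rp"  [terminal]
10. n8.acc = 27  [terminal]
11. n5.off = "rpyk"  [c₁.cnt ++ c₀.cnt]
12. n5.fin = "ykrp"  [c₀.cnt ++ c₁.cnt]
13. n5.idx = -2  [d.acc * 3 - 83]
14. n5.tag = 30  [d.acc + 3]
15. n9.wid = "xr"  [terminal]
16. n10.wid = "ku"  [terminal]
17. n4.acc = "ykrpku"  [C.fin ++ a₁.wid]
18. n4.pre = -5  [C.idx - 3]
19. n4.lim = true  [true]
20. n0.pre = "qykrpku"  ["q" ++ B.acc]
21. n0.mk = "ykrpkuwpy"  [B.acc ++ A.live]

"ykrpkuwpy"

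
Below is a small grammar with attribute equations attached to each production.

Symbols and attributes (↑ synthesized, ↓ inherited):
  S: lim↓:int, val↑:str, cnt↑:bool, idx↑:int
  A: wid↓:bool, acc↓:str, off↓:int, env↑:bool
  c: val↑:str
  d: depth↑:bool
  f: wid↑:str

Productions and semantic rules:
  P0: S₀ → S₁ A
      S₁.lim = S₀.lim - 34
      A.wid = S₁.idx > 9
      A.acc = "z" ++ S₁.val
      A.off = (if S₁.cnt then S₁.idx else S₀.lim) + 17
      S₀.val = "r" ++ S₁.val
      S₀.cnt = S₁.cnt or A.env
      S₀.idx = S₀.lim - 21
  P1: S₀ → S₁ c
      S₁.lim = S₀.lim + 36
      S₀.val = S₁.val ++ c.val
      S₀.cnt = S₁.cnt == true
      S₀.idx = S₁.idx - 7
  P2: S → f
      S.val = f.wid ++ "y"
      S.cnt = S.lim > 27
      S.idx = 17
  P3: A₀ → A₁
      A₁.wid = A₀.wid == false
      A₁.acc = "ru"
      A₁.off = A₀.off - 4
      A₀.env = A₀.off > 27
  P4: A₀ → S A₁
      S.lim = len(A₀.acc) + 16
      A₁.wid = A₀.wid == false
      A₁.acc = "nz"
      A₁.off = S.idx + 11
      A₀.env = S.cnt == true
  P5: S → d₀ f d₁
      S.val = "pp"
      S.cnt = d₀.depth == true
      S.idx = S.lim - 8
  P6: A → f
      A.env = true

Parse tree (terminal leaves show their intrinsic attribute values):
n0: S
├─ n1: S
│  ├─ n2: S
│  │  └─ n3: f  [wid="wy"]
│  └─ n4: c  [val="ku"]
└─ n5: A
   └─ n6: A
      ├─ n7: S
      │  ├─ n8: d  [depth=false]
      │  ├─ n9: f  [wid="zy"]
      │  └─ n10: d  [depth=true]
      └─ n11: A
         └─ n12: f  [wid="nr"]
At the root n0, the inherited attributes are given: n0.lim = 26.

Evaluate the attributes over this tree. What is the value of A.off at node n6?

1. n0.lim = 26  [given at root]
2. n1.lim = -8  [S₀.lim - 34]
3. n2.lim = 28  [S₀.lim + 36]
4. n3.wid = "wy"  [terminal]
5. n2.val = "wyy"  [f.wid ++ "y"]
6. n2.cnt = true  [S.lim > 27]
7. n2.idx = 17  [17]
8. n4.val = "ku"  [terminal]
9. n1.val = "wyyku"  [S₁.val ++ c.val]
10. n1.cnt = true  [S₁.cnt == true]
11. n1.idx = 10  [S₁.idx - 7]
12. n5.wid = true  [S₁.idx > 9]
13. n5.acc = "zwyyku"  ["z" ++ S₁.val]
14. n5.off = 27  [(if S₁.cnt then S₁.idx else S₀.lim) + 17]
15. n6.wid = false  [A₀.wid == false]
16. n6.acc = "ru"  ["ru"]
17. n6.off = 23  [A₀.off - 4]
18. n7.lim = 18  [len(A₀.acc) + 16]
19. n8.depth = false  [terminal]
20. n9.wid = "zy"  [terminal]
21. n10.depth = true  [terminal]
22. n7.val = "pp"  ["pp"]
23. n7.cnt = false  [d₀.depth == true]
24. n7.idx = 10  [S.lim - 8]
25. n11.wid = true  [A₀.wid == false]
26. n11.acc = "nz"  ["nz"]
27. n11.off = 21  [S.idx + 11]
28. n12.wid = "nr"  [terminal]
29. n11.env = true  [true]
30. n6.env = false  [S.cnt == true]
31. n5.env = false  [A₀.off > 27]
32. n0.val = "rwyyku"  ["r" ++ S₁.val]
33. n0.cnt = true  [S₁.cnt or A.env]
34. n0.idx = 5  [S₀.lim - 21]

23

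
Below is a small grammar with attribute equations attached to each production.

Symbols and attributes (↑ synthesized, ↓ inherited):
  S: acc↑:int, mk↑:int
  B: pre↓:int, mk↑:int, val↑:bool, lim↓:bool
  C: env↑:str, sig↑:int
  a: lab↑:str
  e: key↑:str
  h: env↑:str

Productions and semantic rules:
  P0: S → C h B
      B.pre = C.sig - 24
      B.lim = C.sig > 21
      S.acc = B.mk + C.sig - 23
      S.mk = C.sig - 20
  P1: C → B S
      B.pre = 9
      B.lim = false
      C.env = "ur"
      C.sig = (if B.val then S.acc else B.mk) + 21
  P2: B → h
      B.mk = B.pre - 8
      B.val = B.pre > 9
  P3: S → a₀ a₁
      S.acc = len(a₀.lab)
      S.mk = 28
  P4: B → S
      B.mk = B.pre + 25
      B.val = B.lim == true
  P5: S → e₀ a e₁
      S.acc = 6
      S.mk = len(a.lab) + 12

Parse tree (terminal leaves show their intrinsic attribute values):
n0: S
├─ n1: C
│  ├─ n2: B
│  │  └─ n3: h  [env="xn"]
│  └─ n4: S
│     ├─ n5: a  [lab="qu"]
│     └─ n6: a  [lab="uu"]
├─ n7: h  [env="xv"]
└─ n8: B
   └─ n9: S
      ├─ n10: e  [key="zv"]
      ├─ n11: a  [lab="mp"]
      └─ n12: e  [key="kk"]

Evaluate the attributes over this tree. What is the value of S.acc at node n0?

22

1. n2.pre = 9  [9]
2. n2.lim = false  [false]
3. n3.env = "xn"  [terminal]
4. n2.mk = 1  [B.pre - 8]
5. n2.val = false  [B.pre > 9]
6. n5.lab = "qu"  [terminal]
7. n6.lab = "uu"  [terminal]
8. n4.acc = 2  [len(a₀.lab)]
9. n4.mk = 28  [28]
10. n1.env = "ur"  ["ur"]
11. n1.sig = 22  [(if B.val then S.acc else B.mk) + 21]
12. n7.env = "xv"  [terminal]
13. n8.pre = -2  [C.sig - 24]
14. n8.lim = true  [C.sig > 21]
15. n10.key = "zv"  [terminal]
16. n11.lab = "mp"  [terminal]
17. n12.key = "kk"  [terminal]
18. n9.acc = 6  [6]
19. n9.mk = 14  [len(a.lab) + 12]
20. n8.mk = 23  [B.pre + 25]
21. n8.val = true  [B.lim == true]
22. n0.acc = 22  [B.mk + C.sig - 23]
23. n0.mk = 2  [C.sig - 20]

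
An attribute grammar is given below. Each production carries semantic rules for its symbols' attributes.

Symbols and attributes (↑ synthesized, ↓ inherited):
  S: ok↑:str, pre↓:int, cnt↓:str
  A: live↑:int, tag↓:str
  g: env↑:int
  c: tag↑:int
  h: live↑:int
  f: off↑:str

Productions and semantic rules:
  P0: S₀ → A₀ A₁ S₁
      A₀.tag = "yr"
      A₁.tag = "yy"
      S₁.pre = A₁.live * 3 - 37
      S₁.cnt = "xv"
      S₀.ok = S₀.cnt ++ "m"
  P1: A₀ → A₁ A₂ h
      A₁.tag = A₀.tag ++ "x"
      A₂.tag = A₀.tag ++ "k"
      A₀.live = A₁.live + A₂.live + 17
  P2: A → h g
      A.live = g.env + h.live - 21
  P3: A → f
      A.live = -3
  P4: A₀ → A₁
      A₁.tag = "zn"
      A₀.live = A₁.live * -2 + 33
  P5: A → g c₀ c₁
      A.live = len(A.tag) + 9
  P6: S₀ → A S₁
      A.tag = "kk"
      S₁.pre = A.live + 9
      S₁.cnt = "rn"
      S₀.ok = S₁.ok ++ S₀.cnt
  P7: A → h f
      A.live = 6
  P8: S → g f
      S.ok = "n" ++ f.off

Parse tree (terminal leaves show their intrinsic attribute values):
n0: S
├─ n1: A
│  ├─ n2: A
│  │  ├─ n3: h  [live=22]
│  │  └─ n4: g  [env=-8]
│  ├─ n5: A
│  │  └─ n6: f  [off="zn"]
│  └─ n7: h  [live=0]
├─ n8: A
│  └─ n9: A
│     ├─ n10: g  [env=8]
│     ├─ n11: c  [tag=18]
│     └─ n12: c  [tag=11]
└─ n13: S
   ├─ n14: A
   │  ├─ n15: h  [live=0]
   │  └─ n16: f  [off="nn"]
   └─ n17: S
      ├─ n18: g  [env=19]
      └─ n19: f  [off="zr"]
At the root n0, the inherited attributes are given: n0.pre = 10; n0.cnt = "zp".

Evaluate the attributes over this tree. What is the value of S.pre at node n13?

-4

1. n0.pre = 10  [given at root]
2. n0.cnt = "zp"  [given at root]
3. n1.tag = "yr"  ["yr"]
4. n2.tag = "yrx"  [A₀.tag ++ "x"]
5. n3.live = 22  [terminal]
6. n4.env = -8  [terminal]
7. n2.live = -7  [g.env + h.live - 21]
8. n5.tag = "yrk"  [A₀.tag ++ "k"]
9. n6.off = "zn"  [terminal]
10. n5.live = -3  [-3]
11. n7.live = 0  [terminal]
12. n1.live = 7  [A₁.live + A₂.live + 17]
13. n8.tag = "yy"  ["yy"]
14. n9.tag = "zn"  ["zn"]
15. n10.env = 8  [terminal]
16. n11.tag = 18  [terminal]
17. n12.tag = 11  [terminal]
18. n9.live = 11  [len(A.tag) + 9]
19. n8.live = 11  [A₁.live * -2 + 33]
20. n13.pre = -4  [A₁.live * 3 - 37]
21. n13.cnt = "xv"  ["xv"]
22. n14.tag = "kk"  ["kk"]
23. n15.live = 0  [terminal]
24. n16.off = "nn"  [terminal]
25. n14.live = 6  [6]
26. n17.pre = 15  [A.live + 9]
27. n17.cnt = "rn"  ["rn"]
28. n18.env = 19  [terminal]
29. n19.off = "zr"  [terminal]
30. n17.ok = "nzr"  ["n" ++ f.off]
31. n13.ok = "nzrxv"  [S₁.ok ++ S₀.cnt]
32. n0.ok = "zpm"  [S₀.cnt ++ "m"]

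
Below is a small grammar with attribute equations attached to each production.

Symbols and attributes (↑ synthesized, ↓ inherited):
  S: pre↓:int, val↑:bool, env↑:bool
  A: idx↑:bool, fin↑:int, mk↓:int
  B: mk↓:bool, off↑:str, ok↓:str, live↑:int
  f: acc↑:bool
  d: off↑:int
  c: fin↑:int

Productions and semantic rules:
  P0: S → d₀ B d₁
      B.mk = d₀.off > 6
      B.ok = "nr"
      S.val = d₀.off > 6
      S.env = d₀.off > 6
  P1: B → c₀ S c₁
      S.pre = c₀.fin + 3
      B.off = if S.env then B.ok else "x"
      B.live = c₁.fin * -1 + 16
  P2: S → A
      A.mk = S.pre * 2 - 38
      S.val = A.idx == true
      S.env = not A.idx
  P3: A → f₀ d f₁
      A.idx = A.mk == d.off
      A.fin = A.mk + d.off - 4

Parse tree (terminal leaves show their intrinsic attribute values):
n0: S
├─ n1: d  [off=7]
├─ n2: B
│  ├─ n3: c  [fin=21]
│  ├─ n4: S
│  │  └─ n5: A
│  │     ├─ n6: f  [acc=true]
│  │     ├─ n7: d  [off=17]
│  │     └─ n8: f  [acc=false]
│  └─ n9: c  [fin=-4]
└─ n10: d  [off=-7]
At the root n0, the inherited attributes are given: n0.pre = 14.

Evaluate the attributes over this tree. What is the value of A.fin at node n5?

1. n0.pre = 14  [given at root]
2. n1.off = 7  [terminal]
3. n2.mk = true  [d₀.off > 6]
4. n2.ok = "nr"  ["nr"]
5. n3.fin = 21  [terminal]
6. n4.pre = 24  [c₀.fin + 3]
7. n5.mk = 10  [S.pre * 2 - 38]
8. n6.acc = true  [terminal]
9. n7.off = 17  [terminal]
10. n8.acc = false  [terminal]
11. n5.idx = false  [A.mk == d.off]
12. n5.fin = 23  [A.mk + d.off - 4]
13. n4.val = false  [A.idx == true]
14. n4.env = true  [not A.idx]
15. n9.fin = -4  [terminal]
16. n2.off = "nr"  [if S.env then B.ok else "x"]
17. n2.live = 20  [c₁.fin * -1 + 16]
18. n10.off = -7  [terminal]
19. n0.val = true  [d₀.off > 6]
20. n0.env = true  [d₀.off > 6]

23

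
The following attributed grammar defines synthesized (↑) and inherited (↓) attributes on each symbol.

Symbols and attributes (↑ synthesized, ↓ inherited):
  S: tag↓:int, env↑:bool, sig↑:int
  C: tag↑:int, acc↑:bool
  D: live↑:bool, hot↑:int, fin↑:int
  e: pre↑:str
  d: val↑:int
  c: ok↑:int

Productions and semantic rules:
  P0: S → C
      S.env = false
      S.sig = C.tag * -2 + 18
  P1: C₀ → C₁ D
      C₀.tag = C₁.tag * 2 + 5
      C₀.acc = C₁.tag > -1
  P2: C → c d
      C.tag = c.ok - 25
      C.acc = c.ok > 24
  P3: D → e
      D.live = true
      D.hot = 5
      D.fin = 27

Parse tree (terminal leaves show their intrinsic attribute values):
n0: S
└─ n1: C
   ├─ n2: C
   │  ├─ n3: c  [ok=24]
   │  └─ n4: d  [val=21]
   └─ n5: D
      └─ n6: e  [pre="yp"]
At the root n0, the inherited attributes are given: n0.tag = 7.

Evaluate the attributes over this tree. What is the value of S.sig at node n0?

1. n0.tag = 7  [given at root]
2. n3.ok = 24  [terminal]
3. n4.val = 21  [terminal]
4. n2.tag = -1  [c.ok - 25]
5. n2.acc = false  [c.ok > 24]
6. n6.pre = "yp"  [terminal]
7. n5.live = true  [true]
8. n5.hot = 5  [5]
9. n5.fin = 27  [27]
10. n1.tag = 3  [C₁.tag * 2 + 5]
11. n1.acc = false  [C₁.tag > -1]
12. n0.env = false  [false]
13. n0.sig = 12  [C.tag * -2 + 18]

12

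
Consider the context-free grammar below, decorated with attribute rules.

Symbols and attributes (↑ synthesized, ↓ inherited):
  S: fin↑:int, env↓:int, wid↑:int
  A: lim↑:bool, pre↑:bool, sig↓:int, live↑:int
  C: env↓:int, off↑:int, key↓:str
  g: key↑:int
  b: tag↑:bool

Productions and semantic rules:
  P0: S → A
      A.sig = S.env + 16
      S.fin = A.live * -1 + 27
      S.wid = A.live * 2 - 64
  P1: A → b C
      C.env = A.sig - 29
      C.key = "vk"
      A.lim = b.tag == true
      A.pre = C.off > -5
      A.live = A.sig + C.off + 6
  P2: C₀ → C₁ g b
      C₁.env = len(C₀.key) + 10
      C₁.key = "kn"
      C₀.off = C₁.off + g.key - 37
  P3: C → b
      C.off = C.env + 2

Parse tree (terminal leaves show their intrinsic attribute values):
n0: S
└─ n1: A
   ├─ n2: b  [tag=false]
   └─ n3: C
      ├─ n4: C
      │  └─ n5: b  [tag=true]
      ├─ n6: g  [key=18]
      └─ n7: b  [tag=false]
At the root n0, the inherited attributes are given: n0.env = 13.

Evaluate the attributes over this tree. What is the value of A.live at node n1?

30

1. n0.env = 13  [given at root]
2. n1.sig = 29  [S.env + 16]
3. n2.tag = false  [terminal]
4. n3.env = 0  [A.sig - 29]
5. n3.key = "vk"  ["vk"]
6. n4.env = 12  [len(C₀.key) + 10]
7. n4.key = "kn"  ["kn"]
8. n5.tag = true  [terminal]
9. n4.off = 14  [C.env + 2]
10. n6.key = 18  [terminal]
11. n7.tag = false  [terminal]
12. n3.off = -5  [C₁.off + g.key - 37]
13. n1.lim = false  [b.tag == true]
14. n1.pre = false  [C.off > -5]
15. n1.live = 30  [A.sig + C.off + 6]
16. n0.fin = -3  [A.live * -1 + 27]
17. n0.wid = -4  [A.live * 2 - 64]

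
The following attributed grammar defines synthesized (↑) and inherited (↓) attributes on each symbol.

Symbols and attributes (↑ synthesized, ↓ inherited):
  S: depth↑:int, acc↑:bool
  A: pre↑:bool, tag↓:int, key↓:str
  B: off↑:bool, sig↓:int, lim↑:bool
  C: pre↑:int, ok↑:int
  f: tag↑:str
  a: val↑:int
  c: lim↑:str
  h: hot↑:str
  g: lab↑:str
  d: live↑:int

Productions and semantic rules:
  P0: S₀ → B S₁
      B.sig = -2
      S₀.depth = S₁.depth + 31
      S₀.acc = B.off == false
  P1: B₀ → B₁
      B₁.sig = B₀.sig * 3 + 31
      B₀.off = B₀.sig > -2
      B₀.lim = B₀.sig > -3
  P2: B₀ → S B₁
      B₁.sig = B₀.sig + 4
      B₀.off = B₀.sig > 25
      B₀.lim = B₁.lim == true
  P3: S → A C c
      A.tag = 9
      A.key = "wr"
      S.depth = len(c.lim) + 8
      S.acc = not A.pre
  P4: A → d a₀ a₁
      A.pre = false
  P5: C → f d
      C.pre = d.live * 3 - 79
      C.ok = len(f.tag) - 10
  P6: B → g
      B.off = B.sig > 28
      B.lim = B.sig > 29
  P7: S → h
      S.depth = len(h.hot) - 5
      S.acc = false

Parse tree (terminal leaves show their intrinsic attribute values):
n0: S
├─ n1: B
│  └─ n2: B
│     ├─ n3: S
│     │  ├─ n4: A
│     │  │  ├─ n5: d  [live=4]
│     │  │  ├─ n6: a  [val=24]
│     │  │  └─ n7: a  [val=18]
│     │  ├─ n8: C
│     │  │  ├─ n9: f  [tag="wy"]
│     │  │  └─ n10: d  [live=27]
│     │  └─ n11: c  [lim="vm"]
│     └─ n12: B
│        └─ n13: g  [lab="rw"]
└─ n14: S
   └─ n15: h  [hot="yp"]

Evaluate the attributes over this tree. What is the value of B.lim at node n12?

1. n1.sig = -2  [-2]
2. n2.sig = 25  [B₀.sig * 3 + 31]
3. n4.tag = 9  [9]
4. n4.key = "wr"  ["wr"]
5. n5.live = 4  [terminal]
6. n6.val = 24  [terminal]
7. n7.val = 18  [terminal]
8. n4.pre = false  [false]
9. n9.tag = "wy"  [terminal]
10. n10.live = 27  [terminal]
11. n8.pre = 2  [d.live * 3 - 79]
12. n8.ok = -8  [len(f.tag) - 10]
13. n11.lim = "vm"  [terminal]
14. n3.depth = 10  [len(c.lim) + 8]
15. n3.acc = true  [not A.pre]
16. n12.sig = 29  [B₀.sig + 4]
17. n13.lab = "rw"  [terminal]
18. n12.off = true  [B.sig > 28]
19. n12.lim = false  [B.sig > 29]
20. n2.off = false  [B₀.sig > 25]
21. n2.lim = false  [B₁.lim == true]
22. n1.off = false  [B₀.sig > -2]
23. n1.lim = true  [B₀.sig > -3]
24. n15.hot = "yp"  [terminal]
25. n14.depth = -3  [len(h.hot) - 5]
26. n14.acc = false  [false]
27. n0.depth = 28  [S₁.depth + 31]
28. n0.acc = true  [B.off == false]

false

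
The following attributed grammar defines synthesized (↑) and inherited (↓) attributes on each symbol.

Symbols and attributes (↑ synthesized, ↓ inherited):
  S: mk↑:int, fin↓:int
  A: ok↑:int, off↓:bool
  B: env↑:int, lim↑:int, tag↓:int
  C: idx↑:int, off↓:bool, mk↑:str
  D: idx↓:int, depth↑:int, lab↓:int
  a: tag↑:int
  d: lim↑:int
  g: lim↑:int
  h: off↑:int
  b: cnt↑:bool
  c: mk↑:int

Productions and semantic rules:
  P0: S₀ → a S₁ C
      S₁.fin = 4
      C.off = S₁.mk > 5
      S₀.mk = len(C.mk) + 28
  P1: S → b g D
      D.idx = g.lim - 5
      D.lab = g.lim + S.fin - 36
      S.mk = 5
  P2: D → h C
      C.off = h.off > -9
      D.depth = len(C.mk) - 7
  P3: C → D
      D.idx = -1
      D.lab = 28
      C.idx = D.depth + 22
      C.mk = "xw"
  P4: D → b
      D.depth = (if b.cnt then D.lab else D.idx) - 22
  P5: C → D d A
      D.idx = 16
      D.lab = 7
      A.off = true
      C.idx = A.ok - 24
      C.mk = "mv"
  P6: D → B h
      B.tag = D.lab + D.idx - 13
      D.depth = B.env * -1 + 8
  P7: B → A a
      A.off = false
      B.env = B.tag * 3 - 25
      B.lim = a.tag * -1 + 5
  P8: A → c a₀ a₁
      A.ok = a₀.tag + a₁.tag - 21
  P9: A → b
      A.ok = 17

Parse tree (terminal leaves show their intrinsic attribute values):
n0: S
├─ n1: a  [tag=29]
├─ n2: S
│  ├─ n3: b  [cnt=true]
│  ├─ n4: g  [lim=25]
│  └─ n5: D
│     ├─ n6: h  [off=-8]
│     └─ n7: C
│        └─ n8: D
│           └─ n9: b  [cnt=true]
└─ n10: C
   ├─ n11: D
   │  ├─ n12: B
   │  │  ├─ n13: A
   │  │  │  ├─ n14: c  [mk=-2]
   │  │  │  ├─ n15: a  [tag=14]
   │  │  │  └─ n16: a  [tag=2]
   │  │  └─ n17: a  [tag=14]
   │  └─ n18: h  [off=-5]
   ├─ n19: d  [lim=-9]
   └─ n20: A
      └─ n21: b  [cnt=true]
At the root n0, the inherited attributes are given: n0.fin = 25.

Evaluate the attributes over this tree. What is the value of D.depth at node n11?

3

1. n0.fin = 25  [given at root]
2. n1.tag = 29  [terminal]
3. n2.fin = 4  [4]
4. n3.cnt = true  [terminal]
5. n4.lim = 25  [terminal]
6. n5.idx = 20  [g.lim - 5]
7. n5.lab = -7  [g.lim + S.fin - 36]
8. n6.off = -8  [terminal]
9. n7.off = true  [h.off > -9]
10. n8.idx = -1  [-1]
11. n8.lab = 28  [28]
12. n9.cnt = true  [terminal]
13. n8.depth = 6  [(if b.cnt then D.lab else D.idx) - 22]
14. n7.idx = 28  [D.depth + 22]
15. n7.mk = "xw"  ["xw"]
16. n5.depth = -5  [len(C.mk) - 7]
17. n2.mk = 5  [5]
18. n10.off = false  [S₁.mk > 5]
19. n11.idx = 16  [16]
20. n11.lab = 7  [7]
21. n12.tag = 10  [D.lab + D.idx - 13]
22. n13.off = false  [false]
23. n14.mk = -2  [terminal]
24. n15.tag = 14  [terminal]
25. n16.tag = 2  [terminal]
26. n13.ok = -5  [a₀.tag + a₁.tag - 21]
27. n17.tag = 14  [terminal]
28. n12.env = 5  [B.tag * 3 - 25]
29. n12.lim = -9  [a.tag * -1 + 5]
30. n18.off = -5  [terminal]
31. n11.depth = 3  [B.env * -1 + 8]
32. n19.lim = -9  [terminal]
33. n20.off = true  [true]
34. n21.cnt = true  [terminal]
35. n20.ok = 17  [17]
36. n10.idx = -7  [A.ok - 24]
37. n10.mk = "mv"  ["mv"]
38. n0.mk = 30  [len(C.mk) + 28]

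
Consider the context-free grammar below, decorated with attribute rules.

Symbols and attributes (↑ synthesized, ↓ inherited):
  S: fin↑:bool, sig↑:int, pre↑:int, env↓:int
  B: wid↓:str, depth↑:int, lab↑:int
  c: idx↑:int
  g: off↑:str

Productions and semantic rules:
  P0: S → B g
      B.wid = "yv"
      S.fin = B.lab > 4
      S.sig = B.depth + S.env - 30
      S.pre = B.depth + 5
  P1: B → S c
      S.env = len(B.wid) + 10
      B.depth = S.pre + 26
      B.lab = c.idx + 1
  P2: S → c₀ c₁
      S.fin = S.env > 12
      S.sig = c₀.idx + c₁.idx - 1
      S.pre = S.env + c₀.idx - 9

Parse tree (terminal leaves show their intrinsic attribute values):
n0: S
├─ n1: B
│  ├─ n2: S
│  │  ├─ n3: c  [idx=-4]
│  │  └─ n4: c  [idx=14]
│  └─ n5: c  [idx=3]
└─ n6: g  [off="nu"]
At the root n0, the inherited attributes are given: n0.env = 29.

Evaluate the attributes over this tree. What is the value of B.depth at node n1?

1. n0.env = 29  [given at root]
2. n1.wid = "yv"  ["yv"]
3. n2.env = 12  [len(B.wid) + 10]
4. n3.idx = -4  [terminal]
5. n4.idx = 14  [terminal]
6. n2.fin = false  [S.env > 12]
7. n2.sig = 9  [c₀.idx + c₁.idx - 1]
8. n2.pre = -1  [S.env + c₀.idx - 9]
9. n5.idx = 3  [terminal]
10. n1.depth = 25  [S.pre + 26]
11. n1.lab = 4  [c.idx + 1]
12. n6.off = "nu"  [terminal]
13. n0.fin = false  [B.lab > 4]
14. n0.sig = 24  [B.depth + S.env - 30]
15. n0.pre = 30  [B.depth + 5]

25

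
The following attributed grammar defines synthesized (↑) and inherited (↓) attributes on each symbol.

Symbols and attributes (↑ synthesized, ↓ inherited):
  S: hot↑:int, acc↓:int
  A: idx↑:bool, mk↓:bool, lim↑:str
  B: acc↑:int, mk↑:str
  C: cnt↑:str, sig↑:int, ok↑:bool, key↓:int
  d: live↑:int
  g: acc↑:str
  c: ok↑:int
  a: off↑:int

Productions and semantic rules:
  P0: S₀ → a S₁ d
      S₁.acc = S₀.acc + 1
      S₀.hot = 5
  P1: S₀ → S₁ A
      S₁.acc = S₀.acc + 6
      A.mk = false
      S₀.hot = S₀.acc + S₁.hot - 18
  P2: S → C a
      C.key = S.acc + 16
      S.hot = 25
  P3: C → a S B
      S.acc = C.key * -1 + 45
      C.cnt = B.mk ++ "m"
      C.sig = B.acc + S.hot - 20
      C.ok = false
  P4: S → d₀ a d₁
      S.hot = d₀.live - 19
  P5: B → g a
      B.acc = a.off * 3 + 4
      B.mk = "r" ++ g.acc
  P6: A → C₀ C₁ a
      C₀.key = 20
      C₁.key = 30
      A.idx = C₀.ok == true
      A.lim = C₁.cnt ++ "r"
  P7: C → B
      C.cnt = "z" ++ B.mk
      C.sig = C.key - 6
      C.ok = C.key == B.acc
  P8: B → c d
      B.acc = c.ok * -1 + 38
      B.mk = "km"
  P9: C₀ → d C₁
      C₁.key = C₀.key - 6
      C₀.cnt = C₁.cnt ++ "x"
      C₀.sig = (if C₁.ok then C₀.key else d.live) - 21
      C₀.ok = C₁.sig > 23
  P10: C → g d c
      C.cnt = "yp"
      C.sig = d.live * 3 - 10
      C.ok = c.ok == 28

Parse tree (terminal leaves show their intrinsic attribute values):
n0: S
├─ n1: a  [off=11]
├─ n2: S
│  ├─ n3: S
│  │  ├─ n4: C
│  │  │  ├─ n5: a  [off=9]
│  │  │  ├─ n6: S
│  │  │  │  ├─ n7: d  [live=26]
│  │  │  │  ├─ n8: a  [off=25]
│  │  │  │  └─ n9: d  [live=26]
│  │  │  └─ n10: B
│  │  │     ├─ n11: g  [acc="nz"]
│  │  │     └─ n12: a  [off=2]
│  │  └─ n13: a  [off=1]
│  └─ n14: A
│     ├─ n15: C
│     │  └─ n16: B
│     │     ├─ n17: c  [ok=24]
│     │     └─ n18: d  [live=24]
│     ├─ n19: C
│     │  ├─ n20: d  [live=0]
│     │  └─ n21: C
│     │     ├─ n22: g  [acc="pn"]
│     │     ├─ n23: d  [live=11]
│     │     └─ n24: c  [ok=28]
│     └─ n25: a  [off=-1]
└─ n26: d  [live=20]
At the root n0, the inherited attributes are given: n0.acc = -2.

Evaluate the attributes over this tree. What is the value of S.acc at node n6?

24

1. n0.acc = -2  [given at root]
2. n1.off = 11  [terminal]
3. n2.acc = -1  [S₀.acc + 1]
4. n3.acc = 5  [S₀.acc + 6]
5. n4.key = 21  [S.acc + 16]
6. n5.off = 9  [terminal]
7. n6.acc = 24  [C.key * -1 + 45]
8. n7.live = 26  [terminal]
9. n8.off = 25  [terminal]
10. n9.live = 26  [terminal]
11. n6.hot = 7  [d₀.live - 19]
12. n11.acc = "nz"  [terminal]
13. n12.off = 2  [terminal]
14. n10.acc = 10  [a.off * 3 + 4]
15. n10.mk = "rnz"  ["r" ++ g.acc]
16. n4.cnt = "rnzm"  [B.mk ++ "m"]
17. n4.sig = -3  [B.acc + S.hot - 20]
18. n4.ok = false  [false]
19. n13.off = 1  [terminal]
20. n3.hot = 25  [25]
21. n14.mk = false  [false]
22. n15.key = 20  [20]
23. n17.ok = 24  [terminal]
24. n18.live = 24  [terminal]
25. n16.acc = 14  [c.ok * -1 + 38]
26. n16.mk = "km"  ["km"]
27. n15.cnt = "zkm"  ["z" ++ B.mk]
28. n15.sig = 14  [C.key - 6]
29. n15.ok = false  [C.key == B.acc]
30. n19.key = 30  [30]
31. n20.live = 0  [terminal]
32. n21.key = 24  [C₀.key - 6]
33. n22.acc = "pn"  [terminal]
34. n23.live = 11  [terminal]
35. n24.ok = 28  [terminal]
36. n21.cnt = "yp"  ["yp"]
37. n21.sig = 23  [d.live * 3 - 10]
38. n21.ok = true  [c.ok == 28]
39. n19.cnt = "ypx"  [C₁.cnt ++ "x"]
40. n19.sig = 9  [(if C₁.ok then C₀.key else d.live) - 21]
41. n19.ok = false  [C₁.sig > 23]
42. n25.off = -1  [terminal]
43. n14.idx = false  [C₀.ok == true]
44. n14.lim = "ypxr"  [C₁.cnt ++ "r"]
45. n2.hot = 6  [S₀.acc + S₁.hot - 18]
46. n26.live = 20  [terminal]
47. n0.hot = 5  [5]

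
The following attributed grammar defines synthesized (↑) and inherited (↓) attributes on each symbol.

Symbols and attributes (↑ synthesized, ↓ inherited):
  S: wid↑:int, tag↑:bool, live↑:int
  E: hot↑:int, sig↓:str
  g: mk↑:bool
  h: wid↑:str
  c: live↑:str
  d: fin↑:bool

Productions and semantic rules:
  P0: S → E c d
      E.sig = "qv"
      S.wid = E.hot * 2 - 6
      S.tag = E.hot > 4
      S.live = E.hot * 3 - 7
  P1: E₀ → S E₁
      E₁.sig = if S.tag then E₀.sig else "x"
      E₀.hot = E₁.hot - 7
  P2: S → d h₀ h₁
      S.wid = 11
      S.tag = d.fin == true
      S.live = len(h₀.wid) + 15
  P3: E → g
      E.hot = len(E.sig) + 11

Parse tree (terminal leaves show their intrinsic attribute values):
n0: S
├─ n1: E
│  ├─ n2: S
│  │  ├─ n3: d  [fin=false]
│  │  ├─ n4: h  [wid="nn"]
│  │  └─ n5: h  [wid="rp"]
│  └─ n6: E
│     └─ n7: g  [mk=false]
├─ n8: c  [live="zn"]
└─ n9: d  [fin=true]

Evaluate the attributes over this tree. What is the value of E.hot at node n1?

5

1. n1.sig = "qv"  ["qv"]
2. n3.fin = false  [terminal]
3. n4.wid = "nn"  [terminal]
4. n5.wid = "rp"  [terminal]
5. n2.wid = 11  [11]
6. n2.tag = false  [d.fin == true]
7. n2.live = 17  [len(h₀.wid) + 15]
8. n6.sig = "x"  [if S.tag then E₀.sig else "x"]
9. n7.mk = false  [terminal]
10. n6.hot = 12  [len(E.sig) + 11]
11. n1.hot = 5  [E₁.hot - 7]
12. n8.live = "zn"  [terminal]
13. n9.fin = true  [terminal]
14. n0.wid = 4  [E.hot * 2 - 6]
15. n0.tag = true  [E.hot > 4]
16. n0.live = 8  [E.hot * 3 - 7]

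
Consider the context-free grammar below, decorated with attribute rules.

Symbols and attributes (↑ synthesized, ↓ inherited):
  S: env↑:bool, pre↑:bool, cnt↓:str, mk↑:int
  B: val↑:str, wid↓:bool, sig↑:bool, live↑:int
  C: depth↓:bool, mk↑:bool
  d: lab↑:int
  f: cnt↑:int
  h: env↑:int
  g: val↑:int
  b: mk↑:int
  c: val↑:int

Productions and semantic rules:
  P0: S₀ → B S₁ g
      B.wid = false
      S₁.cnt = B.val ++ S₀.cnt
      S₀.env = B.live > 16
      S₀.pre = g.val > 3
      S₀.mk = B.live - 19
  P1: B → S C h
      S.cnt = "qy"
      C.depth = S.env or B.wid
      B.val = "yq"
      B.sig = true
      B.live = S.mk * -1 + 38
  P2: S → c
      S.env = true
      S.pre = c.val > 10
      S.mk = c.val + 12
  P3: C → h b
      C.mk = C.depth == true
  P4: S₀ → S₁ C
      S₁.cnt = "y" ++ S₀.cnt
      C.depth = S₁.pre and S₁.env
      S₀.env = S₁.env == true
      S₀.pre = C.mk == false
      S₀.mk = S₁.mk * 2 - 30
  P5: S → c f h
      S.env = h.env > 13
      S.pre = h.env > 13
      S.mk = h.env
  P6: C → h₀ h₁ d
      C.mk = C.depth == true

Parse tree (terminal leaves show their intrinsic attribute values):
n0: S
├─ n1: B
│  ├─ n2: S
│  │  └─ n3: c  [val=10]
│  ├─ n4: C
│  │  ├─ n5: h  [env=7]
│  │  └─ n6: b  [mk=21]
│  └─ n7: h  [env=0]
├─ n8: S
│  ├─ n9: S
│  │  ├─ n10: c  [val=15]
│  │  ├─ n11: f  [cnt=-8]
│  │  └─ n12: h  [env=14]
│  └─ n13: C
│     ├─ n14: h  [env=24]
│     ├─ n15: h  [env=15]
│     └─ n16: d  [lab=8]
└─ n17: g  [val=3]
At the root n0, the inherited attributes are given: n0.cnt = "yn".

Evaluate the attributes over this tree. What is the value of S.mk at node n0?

1. n0.cnt = "yn"  [given at root]
2. n1.wid = false  [false]
3. n2.cnt = "qy"  ["qy"]
4. n3.val = 10  [terminal]
5. n2.env = true  [true]
6. n2.pre = false  [c.val > 10]
7. n2.mk = 22  [c.val + 12]
8. n4.depth = true  [S.env or B.wid]
9. n5.env = 7  [terminal]
10. n6.mk = 21  [terminal]
11. n4.mk = true  [C.depth == true]
12. n7.env = 0  [terminal]
13. n1.val = "yq"  ["yq"]
14. n1.sig = true  [true]
15. n1.live = 16  [S.mk * -1 + 38]
16. n8.cnt = "yqyn"  [B.val ++ S₀.cnt]
17. n9.cnt = "yyqyn"  ["y" ++ S₀.cnt]
18. n10.val = 15  [terminal]
19. n11.cnt = -8  [terminal]
20. n12.env = 14  [terminal]
21. n9.env = true  [h.env > 13]
22. n9.pre = true  [h.env > 13]
23. n9.mk = 14  [h.env]
24. n13.depth = true  [S₁.pre and S₁.env]
25. n14.env = 24  [terminal]
26. n15.env = 15  [terminal]
27. n16.lab = 8  [terminal]
28. n13.mk = true  [C.depth == true]
29. n8.env = true  [S₁.env == true]
30. n8.pre = false  [C.mk == false]
31. n8.mk = -2  [S₁.mk * 2 - 30]
32. n17.val = 3  [terminal]
33. n0.env = false  [B.live > 16]
34. n0.pre = false  [g.val > 3]
35. n0.mk = -3  [B.live - 19]

-3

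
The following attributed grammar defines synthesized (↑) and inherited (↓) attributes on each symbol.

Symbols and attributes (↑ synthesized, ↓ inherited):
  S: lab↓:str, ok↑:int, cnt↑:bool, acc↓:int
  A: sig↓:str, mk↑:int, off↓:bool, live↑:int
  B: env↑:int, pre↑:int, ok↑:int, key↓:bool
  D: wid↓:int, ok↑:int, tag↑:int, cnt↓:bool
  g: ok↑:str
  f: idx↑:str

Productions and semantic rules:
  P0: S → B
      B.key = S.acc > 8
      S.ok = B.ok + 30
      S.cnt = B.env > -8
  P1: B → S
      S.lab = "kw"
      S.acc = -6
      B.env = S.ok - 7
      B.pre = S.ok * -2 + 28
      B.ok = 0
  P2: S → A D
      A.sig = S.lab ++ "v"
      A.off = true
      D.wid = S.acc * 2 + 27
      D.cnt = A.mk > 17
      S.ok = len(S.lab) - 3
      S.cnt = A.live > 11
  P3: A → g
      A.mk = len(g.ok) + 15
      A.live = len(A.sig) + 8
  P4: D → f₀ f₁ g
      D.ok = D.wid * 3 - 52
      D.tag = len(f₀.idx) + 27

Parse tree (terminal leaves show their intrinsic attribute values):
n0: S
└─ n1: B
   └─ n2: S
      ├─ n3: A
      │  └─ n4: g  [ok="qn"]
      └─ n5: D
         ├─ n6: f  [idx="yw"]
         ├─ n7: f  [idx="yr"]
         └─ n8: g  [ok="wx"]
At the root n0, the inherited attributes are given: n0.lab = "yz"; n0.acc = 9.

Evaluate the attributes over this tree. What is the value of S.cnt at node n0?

false

1. n0.lab = "yz"  [given at root]
2. n0.acc = 9  [given at root]
3. n1.key = true  [S.acc > 8]
4. n2.lab = "kw"  ["kw"]
5. n2.acc = -6  [-6]
6. n3.sig = "kwv"  [S.lab ++ "v"]
7. n3.off = true  [true]
8. n4.ok = "qn"  [terminal]
9. n3.mk = 17  [len(g.ok) + 15]
10. n3.live = 11  [len(A.sig) + 8]
11. n5.wid = 15  [S.acc * 2 + 27]
12. n5.cnt = false  [A.mk > 17]
13. n6.idx = "yw"  [terminal]
14. n7.idx = "yr"  [terminal]
15. n8.ok = "wx"  [terminal]
16. n5.ok = -7  [D.wid * 3 - 52]
17. n5.tag = 29  [len(f₀.idx) + 27]
18. n2.ok = -1  [len(S.lab) - 3]
19. n2.cnt = false  [A.live > 11]
20. n1.env = -8  [S.ok - 7]
21. n1.pre = 30  [S.ok * -2 + 28]
22. n1.ok = 0  [0]
23. n0.ok = 30  [B.ok + 30]
24. n0.cnt = false  [B.env > -8]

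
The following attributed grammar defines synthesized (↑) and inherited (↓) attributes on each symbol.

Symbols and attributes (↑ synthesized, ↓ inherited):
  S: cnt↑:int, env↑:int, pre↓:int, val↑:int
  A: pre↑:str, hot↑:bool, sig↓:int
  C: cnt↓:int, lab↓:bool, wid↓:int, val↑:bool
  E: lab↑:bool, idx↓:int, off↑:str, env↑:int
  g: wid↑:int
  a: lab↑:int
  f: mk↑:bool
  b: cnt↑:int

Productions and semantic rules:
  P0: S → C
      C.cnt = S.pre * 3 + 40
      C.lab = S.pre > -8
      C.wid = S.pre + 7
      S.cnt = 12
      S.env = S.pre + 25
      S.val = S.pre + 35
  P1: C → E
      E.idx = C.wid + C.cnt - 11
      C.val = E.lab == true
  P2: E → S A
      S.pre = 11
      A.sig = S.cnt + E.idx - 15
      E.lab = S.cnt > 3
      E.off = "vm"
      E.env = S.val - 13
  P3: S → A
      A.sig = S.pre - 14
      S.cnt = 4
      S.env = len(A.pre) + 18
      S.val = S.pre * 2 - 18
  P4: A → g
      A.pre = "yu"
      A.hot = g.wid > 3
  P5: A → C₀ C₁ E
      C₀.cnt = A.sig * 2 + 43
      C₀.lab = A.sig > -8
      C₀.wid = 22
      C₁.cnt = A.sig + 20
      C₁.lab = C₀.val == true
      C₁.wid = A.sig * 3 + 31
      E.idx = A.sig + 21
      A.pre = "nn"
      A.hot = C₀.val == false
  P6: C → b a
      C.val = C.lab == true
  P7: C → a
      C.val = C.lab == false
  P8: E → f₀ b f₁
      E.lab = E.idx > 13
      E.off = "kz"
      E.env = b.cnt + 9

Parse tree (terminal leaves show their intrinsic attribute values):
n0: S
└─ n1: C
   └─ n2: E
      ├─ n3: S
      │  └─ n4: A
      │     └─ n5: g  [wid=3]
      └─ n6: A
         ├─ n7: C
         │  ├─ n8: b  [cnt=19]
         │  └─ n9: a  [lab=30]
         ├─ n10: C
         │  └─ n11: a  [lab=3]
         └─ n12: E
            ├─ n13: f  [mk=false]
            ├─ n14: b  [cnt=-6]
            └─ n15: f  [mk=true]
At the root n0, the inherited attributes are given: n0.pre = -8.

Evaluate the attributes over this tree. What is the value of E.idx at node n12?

1. n0.pre = -8  [given at root]
2. n1.cnt = 16  [S.pre * 3 + 40]
3. n1.lab = false  [S.pre > -8]
4. n1.wid = -1  [S.pre + 7]
5. n2.idx = 4  [C.wid + C.cnt - 11]
6. n3.pre = 11  [11]
7. n4.sig = -3  [S.pre - 14]
8. n5.wid = 3  [terminal]
9. n4.pre = "yu"  ["yu"]
10. n4.hot = false  [g.wid > 3]
11. n3.cnt = 4  [4]
12. n3.env = 20  [len(A.pre) + 18]
13. n3.val = 4  [S.pre * 2 - 18]
14. n6.sig = -7  [S.cnt + E.idx - 15]
15. n7.cnt = 29  [A.sig * 2 + 43]
16. n7.lab = true  [A.sig > -8]
17. n7.wid = 22  [22]
18. n8.cnt = 19  [terminal]
19. n9.lab = 30  [terminal]
20. n7.val = true  [C.lab == true]
21. n10.cnt = 13  [A.sig + 20]
22. n10.lab = true  [C₀.val == true]
23. n10.wid = 10  [A.sig * 3 + 31]
24. n11.lab = 3  [terminal]
25. n10.val = false  [C.lab == false]
26. n12.idx = 14  [A.sig + 21]
27. n13.mk = false  [terminal]
28. n14.cnt = -6  [terminal]
29. n15.mk = true  [terminal]
30. n12.lab = true  [E.idx > 13]
31. n12.off = "kz"  ["kz"]
32. n12.env = 3  [b.cnt + 9]
33. n6.pre = "nn"  ["nn"]
34. n6.hot = false  [C₀.val == false]
35. n2.lab = true  [S.cnt > 3]
36. n2.off = "vm"  ["vm"]
37. n2.env = -9  [S.val - 13]
38. n1.val = true  [E.lab == true]
39. n0.cnt = 12  [12]
40. n0.env = 17  [S.pre + 25]
41. n0.val = 27  [S.pre + 35]

14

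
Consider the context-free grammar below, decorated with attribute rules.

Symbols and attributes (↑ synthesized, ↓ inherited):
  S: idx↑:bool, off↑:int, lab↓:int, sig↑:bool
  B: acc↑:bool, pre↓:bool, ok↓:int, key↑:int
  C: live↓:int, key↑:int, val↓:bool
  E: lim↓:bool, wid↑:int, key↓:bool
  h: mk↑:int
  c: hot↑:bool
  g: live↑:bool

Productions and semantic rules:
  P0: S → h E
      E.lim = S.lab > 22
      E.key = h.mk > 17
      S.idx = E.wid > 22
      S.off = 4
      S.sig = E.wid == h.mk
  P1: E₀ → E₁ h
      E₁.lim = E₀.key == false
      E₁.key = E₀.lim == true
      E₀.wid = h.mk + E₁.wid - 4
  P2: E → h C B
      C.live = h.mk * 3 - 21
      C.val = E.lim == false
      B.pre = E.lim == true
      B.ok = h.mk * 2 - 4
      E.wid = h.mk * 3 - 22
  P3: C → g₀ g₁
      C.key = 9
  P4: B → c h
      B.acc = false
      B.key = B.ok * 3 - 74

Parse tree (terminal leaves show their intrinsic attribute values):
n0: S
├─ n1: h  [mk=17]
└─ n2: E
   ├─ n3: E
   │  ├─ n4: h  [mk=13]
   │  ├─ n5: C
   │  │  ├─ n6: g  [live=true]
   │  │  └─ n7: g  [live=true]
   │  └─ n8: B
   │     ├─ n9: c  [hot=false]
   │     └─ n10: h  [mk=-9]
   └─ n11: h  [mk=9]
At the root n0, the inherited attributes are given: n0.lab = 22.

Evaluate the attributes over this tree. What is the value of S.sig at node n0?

false

1. n0.lab = 22  [given at root]
2. n1.mk = 17  [terminal]
3. n2.lim = false  [S.lab > 22]
4. n2.key = false  [h.mk > 17]
5. n3.lim = true  [E₀.key == false]
6. n3.key = false  [E₀.lim == true]
7. n4.mk = 13  [terminal]
8. n5.live = 18  [h.mk * 3 - 21]
9. n5.val = false  [E.lim == false]
10. n6.live = true  [terminal]
11. n7.live = true  [terminal]
12. n5.key = 9  [9]
13. n8.pre = true  [E.lim == true]
14. n8.ok = 22  [h.mk * 2 - 4]
15. n9.hot = false  [terminal]
16. n10.mk = -9  [terminal]
17. n8.acc = false  [false]
18. n8.key = -8  [B.ok * 3 - 74]
19. n3.wid = 17  [h.mk * 3 - 22]
20. n11.mk = 9  [terminal]
21. n2.wid = 22  [h.mk + E₁.wid - 4]
22. n0.idx = false  [E.wid > 22]
23. n0.off = 4  [4]
24. n0.sig = false  [E.wid == h.mk]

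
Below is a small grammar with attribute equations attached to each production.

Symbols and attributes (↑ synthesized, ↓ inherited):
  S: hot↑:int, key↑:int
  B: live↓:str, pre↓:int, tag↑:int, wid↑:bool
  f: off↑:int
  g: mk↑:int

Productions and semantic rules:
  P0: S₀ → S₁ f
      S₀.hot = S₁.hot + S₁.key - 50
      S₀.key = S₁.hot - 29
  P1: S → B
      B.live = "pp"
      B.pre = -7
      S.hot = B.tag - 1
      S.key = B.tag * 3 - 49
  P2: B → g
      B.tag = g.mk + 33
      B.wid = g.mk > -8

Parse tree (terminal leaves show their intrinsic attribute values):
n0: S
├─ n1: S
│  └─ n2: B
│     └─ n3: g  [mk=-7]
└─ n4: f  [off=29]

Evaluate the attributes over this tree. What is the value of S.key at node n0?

1. n2.live = "pp"  ["pp"]
2. n2.pre = -7  [-7]
3. n3.mk = -7  [terminal]
4. n2.tag = 26  [g.mk + 33]
5. n2.wid = true  [g.mk > -8]
6. n1.hot = 25  [B.tag - 1]
7. n1.key = 29  [B.tag * 3 - 49]
8. n4.off = 29  [terminal]
9. n0.hot = 4  [S₁.hot + S₁.key - 50]
10. n0.key = -4  [S₁.hot - 29]

-4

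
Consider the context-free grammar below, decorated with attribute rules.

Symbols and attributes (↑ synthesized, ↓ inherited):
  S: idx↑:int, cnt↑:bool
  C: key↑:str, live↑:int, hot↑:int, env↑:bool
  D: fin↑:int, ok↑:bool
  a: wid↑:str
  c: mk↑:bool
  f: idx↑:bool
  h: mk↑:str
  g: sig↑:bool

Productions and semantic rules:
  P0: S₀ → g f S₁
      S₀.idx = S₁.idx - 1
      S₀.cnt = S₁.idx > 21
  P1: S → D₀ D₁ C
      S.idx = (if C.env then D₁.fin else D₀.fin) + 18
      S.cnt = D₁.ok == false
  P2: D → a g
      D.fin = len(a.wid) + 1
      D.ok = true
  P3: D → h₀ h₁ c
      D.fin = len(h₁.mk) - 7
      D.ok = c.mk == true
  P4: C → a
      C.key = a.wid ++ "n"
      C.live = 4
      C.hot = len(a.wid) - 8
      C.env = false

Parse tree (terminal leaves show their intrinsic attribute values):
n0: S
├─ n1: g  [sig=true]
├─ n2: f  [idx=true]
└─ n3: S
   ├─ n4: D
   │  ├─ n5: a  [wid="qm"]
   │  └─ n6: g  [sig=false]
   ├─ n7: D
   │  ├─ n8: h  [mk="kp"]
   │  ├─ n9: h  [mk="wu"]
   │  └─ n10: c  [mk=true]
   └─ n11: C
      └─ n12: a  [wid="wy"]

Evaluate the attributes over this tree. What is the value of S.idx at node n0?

1. n1.sig = true  [terminal]
2. n2.idx = true  [terminal]
3. n5.wid = "qm"  [terminal]
4. n6.sig = false  [terminal]
5. n4.fin = 3  [len(a.wid) + 1]
6. n4.ok = true  [true]
7. n8.mk = "kp"  [terminal]
8. n9.mk = "wu"  [terminal]
9. n10.mk = true  [terminal]
10. n7.fin = -5  [len(h₁.mk) - 7]
11. n7.ok = true  [c.mk == true]
12. n12.wid = "wy"  [terminal]
13. n11.key = "wyn"  [a.wid ++ "n"]
14. n11.live = 4  [4]
15. n11.hot = -6  [len(a.wid) - 8]
16. n11.env = false  [false]
17. n3.idx = 21  [(if C.env then D₁.fin else D₀.fin) + 18]
18. n3.cnt = false  [D₁.ok == false]
19. n0.idx = 20  [S₁.idx - 1]
20. n0.cnt = false  [S₁.idx > 21]

20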